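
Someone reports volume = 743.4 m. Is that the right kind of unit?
No

volume has SI base units: m^3
m does NOT reduce to m^3; a valid unit for volume would be e.g. m³.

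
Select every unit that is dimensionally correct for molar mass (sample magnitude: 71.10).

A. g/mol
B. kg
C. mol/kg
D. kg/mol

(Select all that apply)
A, D

molar mass has SI base units: kg / mol

Checking each option against kg / mol:
  A. g/mol: ✓ matches
  B. kg: ✗ does not match
  C. mol/kg: ✗ does not match
  D. kg/mol: ✓ matches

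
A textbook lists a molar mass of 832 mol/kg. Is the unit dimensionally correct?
No

molar mass has SI base units: kg / mol
mol/kg does NOT reduce to kg / mol; a valid unit for molar mass would be e.g. kg/mol.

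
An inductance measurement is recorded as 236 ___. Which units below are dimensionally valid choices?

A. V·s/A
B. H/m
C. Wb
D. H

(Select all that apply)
A, D

inductance has SI base units: kg * m^2 / (A^2 * s^2)

Checking each option against kg * m^2 / (A^2 * s^2):
  A. V·s/A: ✓ matches
  B. H/m: ✗ does not match
  C. Wb: ✗ does not match
  D. H: ✓ matches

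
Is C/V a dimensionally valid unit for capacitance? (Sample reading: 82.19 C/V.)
Yes

capacitance has SI base units: A^2 * s^4 / (kg * m^2)
C/V reduces to the same SI base units, so it is a valid unit for capacitance.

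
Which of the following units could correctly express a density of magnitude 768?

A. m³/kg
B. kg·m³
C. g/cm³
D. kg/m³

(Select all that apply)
C, D

density has SI base units: kg / m^3

Checking each option against kg / m^3:
  A. m³/kg: ✗ does not match
  B. kg·m³: ✗ does not match
  C. g/cm³: ✓ matches
  D. kg/m³: ✓ matches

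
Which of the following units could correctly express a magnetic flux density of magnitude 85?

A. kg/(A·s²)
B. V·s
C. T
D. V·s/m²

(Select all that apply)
A, C, D

magnetic flux density has SI base units: kg / (A * s^2)

Checking each option against kg / (A * s^2):
  A. kg/(A·s²): ✓ matches
  B. V·s: ✗ does not match
  C. T: ✓ matches
  D. V·s/m²: ✓ matches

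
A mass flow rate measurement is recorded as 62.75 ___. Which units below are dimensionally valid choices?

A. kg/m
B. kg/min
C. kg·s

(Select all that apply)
B

mass flow rate has SI base units: kg / s

Checking each option against kg / s:
  A. kg/m: ✗ does not match
  B. kg/min: ✓ matches
  C. kg·s: ✗ does not match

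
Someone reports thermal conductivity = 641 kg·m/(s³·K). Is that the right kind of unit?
Yes

thermal conductivity has SI base units: kg * m / (s^3 * K)
kg·m/(s³·K) reduces to the same SI base units, so it is a valid unit for thermal conductivity.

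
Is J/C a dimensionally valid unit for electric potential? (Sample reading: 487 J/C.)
Yes

electric potential has SI base units: kg * m^2 / (A * s^3)
J/C reduces to the same SI base units, so it is a valid unit for electric potential.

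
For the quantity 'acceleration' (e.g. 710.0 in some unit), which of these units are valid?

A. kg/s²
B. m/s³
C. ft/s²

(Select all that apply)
C

acceleration has SI base units: m / s^2

Checking each option against m / s^2:
  A. kg/s²: ✗ does not match
  B. m/s³: ✗ does not match
  C. ft/s²: ✓ matches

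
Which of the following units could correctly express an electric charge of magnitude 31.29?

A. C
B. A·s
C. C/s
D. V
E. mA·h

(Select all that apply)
A, B, E

electric charge has SI base units: A * s

Checking each option against A * s:
  A. C: ✓ matches
  B. A·s: ✓ matches
  C. C/s: ✗ does not match
  D. V: ✗ does not match
  E. mA·h: ✓ matches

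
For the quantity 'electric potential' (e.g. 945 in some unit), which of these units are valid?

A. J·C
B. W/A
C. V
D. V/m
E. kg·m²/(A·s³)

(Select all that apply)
B, C, E

electric potential has SI base units: kg * m^2 / (A * s^3)

Checking each option against kg * m^2 / (A * s^3):
  A. J·C: ✗ does not match
  B. W/A: ✓ matches
  C. V: ✓ matches
  D. V/m: ✗ does not match
  E. kg·m²/(A·s³): ✓ matches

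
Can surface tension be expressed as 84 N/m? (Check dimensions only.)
Yes

surface tension has SI base units: kg / s^2
N/m reduces to the same SI base units, so it is a valid unit for surface tension.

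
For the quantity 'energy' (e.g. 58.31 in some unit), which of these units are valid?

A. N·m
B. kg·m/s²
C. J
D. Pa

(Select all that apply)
A, C

energy has SI base units: kg * m^2 / s^2

Checking each option against kg * m^2 / s^2:
  A. N·m: ✓ matches
  B. kg·m/s²: ✗ does not match
  C. J: ✓ matches
  D. Pa: ✗ does not match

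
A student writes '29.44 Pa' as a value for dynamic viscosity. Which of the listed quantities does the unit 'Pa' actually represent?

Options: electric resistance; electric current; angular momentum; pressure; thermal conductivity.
pressure

dynamic viscosity should have units dimensionally equivalent to kg / (m * s) (e.g. Pa·s).
The given unit 'Pa' reduces to kg / (m * s^2). Of the listed options, that is the dimensionality of pressure.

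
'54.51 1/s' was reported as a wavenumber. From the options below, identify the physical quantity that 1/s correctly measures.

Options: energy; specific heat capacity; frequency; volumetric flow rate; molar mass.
frequency

wavenumber should have units dimensionally equivalent to 1 / m (e.g. 1/m).
The given unit '1/s' reduces to 1 / s. Of the listed options, that is the dimensionality of frequency.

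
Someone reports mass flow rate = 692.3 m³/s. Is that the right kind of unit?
No

mass flow rate has SI base units: kg / s
m³/s does NOT reduce to kg / s; a valid unit for mass flow rate would be e.g. kg/s.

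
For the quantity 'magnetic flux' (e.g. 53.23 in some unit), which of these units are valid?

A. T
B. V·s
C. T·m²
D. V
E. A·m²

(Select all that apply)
B, C

magnetic flux has SI base units: kg * m^2 / (A * s^2)

Checking each option against kg * m^2 / (A * s^2):
  A. T: ✗ does not match
  B. V·s: ✓ matches
  C. T·m²: ✓ matches
  D. V: ✗ does not match
  E. A·m²: ✗ does not match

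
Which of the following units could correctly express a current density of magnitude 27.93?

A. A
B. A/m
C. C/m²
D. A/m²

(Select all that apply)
D

current density has SI base units: A / m^2

Checking each option against A / m^2:
  A. A: ✗ does not match
  B. A/m: ✗ does not match
  C. C/m²: ✗ does not match
  D. A/m²: ✓ matches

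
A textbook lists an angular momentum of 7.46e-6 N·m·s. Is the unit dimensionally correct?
Yes

angular momentum has SI base units: kg * m^2 / s
N·m·s reduces to the same SI base units, so it is a valid unit for angular momentum.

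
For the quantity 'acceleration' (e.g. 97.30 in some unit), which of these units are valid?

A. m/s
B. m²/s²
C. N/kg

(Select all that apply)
C

acceleration has SI base units: m / s^2

Checking each option against m / s^2:
  A. m/s: ✗ does not match
  B. m²/s²: ✗ does not match
  C. N/kg: ✓ matches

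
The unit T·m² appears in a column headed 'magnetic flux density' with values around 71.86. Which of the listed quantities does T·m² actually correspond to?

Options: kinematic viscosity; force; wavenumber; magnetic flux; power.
magnetic flux

magnetic flux density should have units dimensionally equivalent to kg / (A * s^2) (e.g. T).
The given unit 'T·m²' reduces to kg * m^2 / (A * s^2). Of the listed options, that is the dimensionality of magnetic flux.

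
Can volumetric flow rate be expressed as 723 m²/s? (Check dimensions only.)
No

volumetric flow rate has SI base units: m^3 / s
m²/s does NOT reduce to m^3 / s; a valid unit for volumetric flow rate would be e.g. m³/s.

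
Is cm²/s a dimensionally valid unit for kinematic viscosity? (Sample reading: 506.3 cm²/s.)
Yes

kinematic viscosity has SI base units: m^2 / s
cm²/s reduces to the same SI base units, so it is a valid unit for kinematic viscosity.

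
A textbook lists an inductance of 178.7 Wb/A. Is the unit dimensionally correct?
Yes

inductance has SI base units: kg * m^2 / (A^2 * s^2)
Wb/A reduces to the same SI base units, so it is a valid unit for inductance.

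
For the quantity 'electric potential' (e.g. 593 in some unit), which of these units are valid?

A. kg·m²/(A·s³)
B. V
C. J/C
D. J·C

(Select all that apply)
A, B, C

electric potential has SI base units: kg * m^2 / (A * s^3)

Checking each option against kg * m^2 / (A * s^3):
  A. kg·m²/(A·s³): ✓ matches
  B. V: ✓ matches
  C. J/C: ✓ matches
  D. J·C: ✗ does not match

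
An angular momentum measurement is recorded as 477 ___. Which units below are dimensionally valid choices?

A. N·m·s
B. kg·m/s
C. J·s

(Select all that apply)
A, C

angular momentum has SI base units: kg * m^2 / s

Checking each option against kg * m^2 / s:
  A. N·m·s: ✓ matches
  B. kg·m/s: ✗ does not match
  C. J·s: ✓ matches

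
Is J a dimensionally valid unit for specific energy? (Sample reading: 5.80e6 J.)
No

specific energy has SI base units: m^2 / s^2
J does NOT reduce to m^2 / s^2; a valid unit for specific energy would be e.g. J/kg.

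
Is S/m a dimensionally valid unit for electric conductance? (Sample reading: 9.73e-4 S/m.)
No

electric conductance has SI base units: A^2 * s^3 / (kg * m^2)
S/m does NOT reduce to A^2 * s^3 / (kg * m^2); a valid unit for electric conductance would be e.g. S.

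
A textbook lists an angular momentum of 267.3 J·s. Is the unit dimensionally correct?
Yes

angular momentum has SI base units: kg * m^2 / s
J·s reduces to the same SI base units, so it is a valid unit for angular momentum.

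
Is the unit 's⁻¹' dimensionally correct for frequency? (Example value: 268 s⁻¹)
Yes

frequency has SI base units: 1 / s
s⁻¹ reduces to the same SI base units, so it is a valid unit for frequency.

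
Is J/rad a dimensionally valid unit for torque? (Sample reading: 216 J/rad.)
Yes

torque has SI base units: kg * m^2 / s^2
J/rad reduces to the same SI base units, so it is a valid unit for torque.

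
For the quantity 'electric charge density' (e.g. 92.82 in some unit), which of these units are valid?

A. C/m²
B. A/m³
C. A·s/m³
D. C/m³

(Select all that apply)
C, D

electric charge density has SI base units: A * s / m^3

Checking each option against A * s / m^3:
  A. C/m²: ✗ does not match
  B. A/m³: ✗ does not match
  C. A·s/m³: ✓ matches
  D. C/m³: ✓ matches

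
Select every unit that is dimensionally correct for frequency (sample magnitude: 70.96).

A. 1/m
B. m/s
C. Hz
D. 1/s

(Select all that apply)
C, D

frequency has SI base units: 1 / s

Checking each option against 1 / s:
  A. 1/m: ✗ does not match
  B. m/s: ✗ does not match
  C. Hz: ✓ matches
  D. 1/s: ✓ matches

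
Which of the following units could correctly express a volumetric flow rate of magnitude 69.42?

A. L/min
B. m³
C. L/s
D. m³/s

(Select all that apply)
A, C, D

volumetric flow rate has SI base units: m^3 / s

Checking each option against m^3 / s:
  A. L/min: ✓ matches
  B. m³: ✗ does not match
  C. L/s: ✓ matches
  D. m³/s: ✓ matches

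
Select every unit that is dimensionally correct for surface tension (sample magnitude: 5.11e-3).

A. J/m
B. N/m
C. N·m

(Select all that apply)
B

surface tension has SI base units: kg / s^2

Checking each option against kg / s^2:
  A. J/m: ✗ does not match
  B. N/m: ✓ matches
  C. N·m: ✗ does not match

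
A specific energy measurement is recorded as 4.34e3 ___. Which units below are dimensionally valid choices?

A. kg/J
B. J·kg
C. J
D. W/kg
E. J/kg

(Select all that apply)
E

specific energy has SI base units: m^2 / s^2

Checking each option against m^2 / s^2:
  A. kg/J: ✗ does not match
  B. J·kg: ✗ does not match
  C. J: ✗ does not match
  D. W/kg: ✗ does not match
  E. J/kg: ✓ matches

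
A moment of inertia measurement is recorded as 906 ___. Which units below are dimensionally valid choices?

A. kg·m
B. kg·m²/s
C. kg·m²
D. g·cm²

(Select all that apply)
C, D

moment of inertia has SI base units: kg * m^2

Checking each option against kg * m^2:
  A. kg·m: ✗ does not match
  B. kg·m²/s: ✗ does not match
  C. kg·m²: ✓ matches
  D. g·cm²: ✓ matches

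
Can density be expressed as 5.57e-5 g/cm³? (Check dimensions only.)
Yes

density has SI base units: kg / m^3
g/cm³ reduces to the same SI base units, so it is a valid unit for density.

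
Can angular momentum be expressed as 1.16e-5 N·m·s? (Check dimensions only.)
Yes

angular momentum has SI base units: kg * m^2 / s
N·m·s reduces to the same SI base units, so it is a valid unit for angular momentum.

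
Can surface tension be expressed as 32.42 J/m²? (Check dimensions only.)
Yes

surface tension has SI base units: kg / s^2
J/m² reduces to the same SI base units, so it is a valid unit for surface tension.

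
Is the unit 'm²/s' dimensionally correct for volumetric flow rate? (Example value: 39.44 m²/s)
No

volumetric flow rate has SI base units: m^3 / s
m²/s does NOT reduce to m^3 / s; a valid unit for volumetric flow rate would be e.g. m³/s.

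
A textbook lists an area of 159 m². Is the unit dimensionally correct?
Yes

area has SI base units: m^2
m² reduces to the same SI base units, so it is a valid unit for area.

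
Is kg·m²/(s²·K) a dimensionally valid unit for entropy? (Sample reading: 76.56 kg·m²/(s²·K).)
Yes

entropy has SI base units: kg * m^2 / (s^2 * K)
kg·m²/(s²·K) reduces to the same SI base units, so it is a valid unit for entropy.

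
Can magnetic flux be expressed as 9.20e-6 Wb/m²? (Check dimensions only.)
No

magnetic flux has SI base units: kg * m^2 / (A * s^2)
Wb/m² does NOT reduce to kg * m^2 / (A * s^2); a valid unit for magnetic flux would be e.g. Wb.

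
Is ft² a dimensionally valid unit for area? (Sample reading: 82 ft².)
Yes

area has SI base units: m^2
ft² reduces to the same SI base units, so it is a valid unit for area.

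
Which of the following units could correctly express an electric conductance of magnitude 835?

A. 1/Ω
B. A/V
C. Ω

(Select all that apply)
A, B

electric conductance has SI base units: A^2 * s^3 / (kg * m^2)

Checking each option against A^2 * s^3 / (kg * m^2):
  A. 1/Ω: ✓ matches
  B. A/V: ✓ matches
  C. Ω: ✗ does not match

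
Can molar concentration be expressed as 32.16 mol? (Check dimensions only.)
No

molar concentration has SI base units: mol / m^3
mol does NOT reduce to mol / m^3; a valid unit for molar concentration would be e.g. mol/m³.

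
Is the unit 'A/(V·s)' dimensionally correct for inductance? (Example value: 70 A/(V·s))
No

inductance has SI base units: kg * m^2 / (A^2 * s^2)
A/(V·s) does NOT reduce to kg * m^2 / (A^2 * s^2); a valid unit for inductance would be e.g. H.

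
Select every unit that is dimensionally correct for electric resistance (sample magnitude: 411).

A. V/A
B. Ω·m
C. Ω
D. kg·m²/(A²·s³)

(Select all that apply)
A, C, D

electric resistance has SI base units: kg * m^2 / (A^2 * s^3)

Checking each option against kg * m^2 / (A^2 * s^3):
  A. V/A: ✓ matches
  B. Ω·m: ✗ does not match
  C. Ω: ✓ matches
  D. kg·m²/(A²·s³): ✓ matches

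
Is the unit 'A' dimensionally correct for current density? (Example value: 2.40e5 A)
No

current density has SI base units: A / m^2
A does NOT reduce to A / m^2; a valid unit for current density would be e.g. A/m².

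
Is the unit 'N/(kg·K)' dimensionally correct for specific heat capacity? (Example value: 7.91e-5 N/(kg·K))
No

specific heat capacity has SI base units: m^2 / (s^2 * K)
N/(kg·K) does NOT reduce to m^2 / (s^2 * K); a valid unit for specific heat capacity would be e.g. J/(kg·K).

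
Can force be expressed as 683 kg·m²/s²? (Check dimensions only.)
No

force has SI base units: kg * m / s^2
kg·m²/s² does NOT reduce to kg * m / s^2; a valid unit for force would be e.g. N.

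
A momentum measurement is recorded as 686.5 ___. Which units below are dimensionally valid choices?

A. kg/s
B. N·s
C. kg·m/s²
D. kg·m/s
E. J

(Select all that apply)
B, D

momentum has SI base units: kg * m / s

Checking each option against kg * m / s:
  A. kg/s: ✗ does not match
  B. N·s: ✓ matches
  C. kg·m/s²: ✗ does not match
  D. kg·m/s: ✓ matches
  E. J: ✗ does not match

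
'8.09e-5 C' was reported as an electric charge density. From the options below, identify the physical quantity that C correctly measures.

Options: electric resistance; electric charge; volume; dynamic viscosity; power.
electric charge

electric charge density should have units dimensionally equivalent to A * s / m^3 (e.g. C/m³).
The given unit 'C' reduces to A * s. Of the listed options, that is the dimensionality of electric charge.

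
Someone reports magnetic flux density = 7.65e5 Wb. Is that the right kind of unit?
No

magnetic flux density has SI base units: kg / (A * s^2)
Wb does NOT reduce to kg / (A * s^2); a valid unit for magnetic flux density would be e.g. T.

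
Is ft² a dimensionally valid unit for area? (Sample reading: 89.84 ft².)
Yes

area has SI base units: m^2
ft² reduces to the same SI base units, so it is a valid unit for area.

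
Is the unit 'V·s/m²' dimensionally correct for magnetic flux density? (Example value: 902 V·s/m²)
Yes

magnetic flux density has SI base units: kg / (A * s^2)
V·s/m² reduces to the same SI base units, so it is a valid unit for magnetic flux density.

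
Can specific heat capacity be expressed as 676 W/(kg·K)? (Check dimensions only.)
No

specific heat capacity has SI base units: m^2 / (s^2 * K)
W/(kg·K) does NOT reduce to m^2 / (s^2 * K); a valid unit for specific heat capacity would be e.g. J/(kg·K).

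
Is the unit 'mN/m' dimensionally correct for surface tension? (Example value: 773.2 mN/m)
Yes

surface tension has SI base units: kg / s^2
mN/m reduces to the same SI base units, so it is a valid unit for surface tension.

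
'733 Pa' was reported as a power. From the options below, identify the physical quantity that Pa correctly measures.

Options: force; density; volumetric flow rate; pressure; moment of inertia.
pressure

power should have units dimensionally equivalent to kg * m^2 / s^3 (e.g. W).
The given unit 'Pa' reduces to kg / (m * s^2). Of the listed options, that is the dimensionality of pressure.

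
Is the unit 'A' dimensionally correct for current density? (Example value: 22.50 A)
No

current density has SI base units: A / m^2
A does NOT reduce to A / m^2; a valid unit for current density would be e.g. A/m².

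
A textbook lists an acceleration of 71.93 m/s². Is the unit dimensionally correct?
Yes

acceleration has SI base units: m / s^2
m/s² reduces to the same SI base units, so it is a valid unit for acceleration.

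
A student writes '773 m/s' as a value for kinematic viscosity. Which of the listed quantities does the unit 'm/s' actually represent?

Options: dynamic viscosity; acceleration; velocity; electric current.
velocity

kinematic viscosity should have units dimensionally equivalent to m^2 / s (e.g. m²/s).
The given unit 'm/s' reduces to m / s. Of the listed options, that is the dimensionality of velocity.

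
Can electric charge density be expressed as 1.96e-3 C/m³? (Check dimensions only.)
Yes

electric charge density has SI base units: A * s / m^3
C/m³ reduces to the same SI base units, so it is a valid unit for electric charge density.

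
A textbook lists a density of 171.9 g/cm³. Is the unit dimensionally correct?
Yes

density has SI base units: kg / m^3
g/cm³ reduces to the same SI base units, so it is a valid unit for density.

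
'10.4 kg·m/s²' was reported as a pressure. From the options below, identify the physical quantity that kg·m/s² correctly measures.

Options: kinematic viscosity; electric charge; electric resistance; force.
force

pressure should have units dimensionally equivalent to kg / (m * s^2) (e.g. Pa).
The given unit 'kg·m/s²' reduces to kg * m / s^2. Of the listed options, that is the dimensionality of force.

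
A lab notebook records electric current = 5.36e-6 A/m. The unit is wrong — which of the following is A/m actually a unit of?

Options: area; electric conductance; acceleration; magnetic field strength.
magnetic field strength

electric current should have units dimensionally equivalent to A (e.g. A).
The given unit 'A/m' reduces to A / m. Of the listed options, that is the dimensionality of magnetic field strength.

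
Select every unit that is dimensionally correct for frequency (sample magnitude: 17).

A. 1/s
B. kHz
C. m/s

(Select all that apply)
A, B

frequency has SI base units: 1 / s

Checking each option against 1 / s:
  A. 1/s: ✓ matches
  B. kHz: ✓ matches
  C. m/s: ✗ does not match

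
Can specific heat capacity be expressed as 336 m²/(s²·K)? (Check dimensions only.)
Yes

specific heat capacity has SI base units: m^2 / (s^2 * K)
m²/(s²·K) reduces to the same SI base units, so it is a valid unit for specific heat capacity.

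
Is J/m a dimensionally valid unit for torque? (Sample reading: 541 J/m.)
No

torque has SI base units: kg * m^2 / s^2
J/m does NOT reduce to kg * m^2 / s^2; a valid unit for torque would be e.g. N·m.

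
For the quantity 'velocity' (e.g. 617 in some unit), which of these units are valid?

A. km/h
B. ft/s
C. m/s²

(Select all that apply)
A, B

velocity has SI base units: m / s

Checking each option against m / s:
  A. km/h: ✓ matches
  B. ft/s: ✓ matches
  C. m/s²: ✗ does not match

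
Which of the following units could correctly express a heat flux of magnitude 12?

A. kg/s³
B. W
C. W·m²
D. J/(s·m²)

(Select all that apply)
A, D

heat flux has SI base units: kg / s^3

Checking each option against kg / s^3:
  A. kg/s³: ✓ matches
  B. W: ✗ does not match
  C. W·m²: ✗ does not match
  D. J/(s·m²): ✓ matches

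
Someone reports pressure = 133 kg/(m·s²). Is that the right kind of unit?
Yes

pressure has SI base units: kg / (m * s^2)
kg/(m·s²) reduces to the same SI base units, so it is a valid unit for pressure.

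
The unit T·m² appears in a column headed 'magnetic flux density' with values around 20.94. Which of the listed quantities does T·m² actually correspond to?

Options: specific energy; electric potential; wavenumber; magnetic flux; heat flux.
magnetic flux

magnetic flux density should have units dimensionally equivalent to kg / (A * s^2) (e.g. T).
The given unit 'T·m²' reduces to kg * m^2 / (A * s^2). Of the listed options, that is the dimensionality of magnetic flux.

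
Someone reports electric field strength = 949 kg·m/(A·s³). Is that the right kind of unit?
Yes

electric field strength has SI base units: kg * m / (A * s^3)
kg·m/(A·s³) reduces to the same SI base units, so it is a valid unit for electric field strength.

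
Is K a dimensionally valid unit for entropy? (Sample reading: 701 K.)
No

entropy has SI base units: kg * m^2 / (s^2 * K)
K does NOT reduce to kg * m^2 / (s^2 * K); a valid unit for entropy would be e.g. J/K.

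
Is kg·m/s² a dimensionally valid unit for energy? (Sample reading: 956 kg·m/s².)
No

energy has SI base units: kg * m^2 / s^2
kg·m/s² does NOT reduce to kg * m^2 / s^2; a valid unit for energy would be e.g. J.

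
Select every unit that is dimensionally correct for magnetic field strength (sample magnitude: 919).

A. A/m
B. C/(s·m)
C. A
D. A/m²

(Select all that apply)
A, B

magnetic field strength has SI base units: A / m

Checking each option against A / m:
  A. A/m: ✓ matches
  B. C/(s·m): ✓ matches
  C. A: ✗ does not match
  D. A/m²: ✗ does not match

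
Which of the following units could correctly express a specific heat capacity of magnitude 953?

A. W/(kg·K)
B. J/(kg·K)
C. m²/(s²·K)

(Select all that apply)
B, C

specific heat capacity has SI base units: m^2 / (s^2 * K)

Checking each option against m^2 / (s^2 * K):
  A. W/(kg·K): ✗ does not match
  B. J/(kg·K): ✓ matches
  C. m²/(s²·K): ✓ matches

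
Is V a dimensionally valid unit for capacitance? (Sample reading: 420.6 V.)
No

capacitance has SI base units: A^2 * s^4 / (kg * m^2)
V does NOT reduce to A^2 * s^4 / (kg * m^2); a valid unit for capacitance would be e.g. F.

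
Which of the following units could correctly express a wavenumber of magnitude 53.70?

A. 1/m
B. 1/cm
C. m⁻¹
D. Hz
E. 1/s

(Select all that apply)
A, B, C

wavenumber has SI base units: 1 / m

Checking each option against 1 / m:
  A. 1/m: ✓ matches
  B. 1/cm: ✓ matches
  C. m⁻¹: ✓ matches
  D. Hz: ✗ does not match
  E. 1/s: ✗ does not match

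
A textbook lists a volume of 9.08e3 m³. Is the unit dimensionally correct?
Yes

volume has SI base units: m^3
m³ reduces to the same SI base units, so it is a valid unit for volume.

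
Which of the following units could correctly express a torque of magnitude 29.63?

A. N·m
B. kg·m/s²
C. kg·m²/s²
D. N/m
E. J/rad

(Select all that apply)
A, C, E

torque has SI base units: kg * m^2 / s^2

Checking each option against kg * m^2 / s^2:
  A. N·m: ✓ matches
  B. kg·m/s²: ✗ does not match
  C. kg·m²/s²: ✓ matches
  D. N/m: ✗ does not match
  E. J/rad: ✓ matches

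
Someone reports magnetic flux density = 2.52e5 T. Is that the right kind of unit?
Yes

magnetic flux density has SI base units: kg / (A * s^2)
T reduces to the same SI base units, so it is a valid unit for magnetic flux density.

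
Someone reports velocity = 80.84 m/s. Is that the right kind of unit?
Yes

velocity has SI base units: m / s
m/s reduces to the same SI base units, so it is a valid unit for velocity.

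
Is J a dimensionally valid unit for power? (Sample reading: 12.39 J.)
No

power has SI base units: kg * m^2 / s^3
J does NOT reduce to kg * m^2 / s^3; a valid unit for power would be e.g. W.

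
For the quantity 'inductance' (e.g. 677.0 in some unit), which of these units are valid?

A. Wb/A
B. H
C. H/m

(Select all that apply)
A, B

inductance has SI base units: kg * m^2 / (A^2 * s^2)

Checking each option against kg * m^2 / (A^2 * s^2):
  A. Wb/A: ✓ matches
  B. H: ✓ matches
  C. H/m: ✗ does not match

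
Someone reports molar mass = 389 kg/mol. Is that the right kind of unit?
Yes

molar mass has SI base units: kg / mol
kg/mol reduces to the same SI base units, so it is a valid unit for molar mass.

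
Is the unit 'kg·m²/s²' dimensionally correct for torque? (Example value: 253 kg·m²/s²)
Yes

torque has SI base units: kg * m^2 / s^2
kg·m²/s² reduces to the same SI base units, so it is a valid unit for torque.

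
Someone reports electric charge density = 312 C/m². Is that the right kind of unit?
No

electric charge density has SI base units: A * s / m^3
C/m² does NOT reduce to A * s / m^3; a valid unit for electric charge density would be e.g. C/m³.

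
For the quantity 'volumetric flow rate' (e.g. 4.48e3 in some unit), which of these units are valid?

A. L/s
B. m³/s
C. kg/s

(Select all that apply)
A, B

volumetric flow rate has SI base units: m^3 / s

Checking each option against m^3 / s:
  A. L/s: ✓ matches
  B. m³/s: ✓ matches
  C. kg/s: ✗ does not match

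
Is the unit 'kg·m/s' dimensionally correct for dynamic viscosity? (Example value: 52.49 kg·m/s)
No

dynamic viscosity has SI base units: kg / (m * s)
kg·m/s does NOT reduce to kg / (m * s); a valid unit for dynamic viscosity would be e.g. Pa·s.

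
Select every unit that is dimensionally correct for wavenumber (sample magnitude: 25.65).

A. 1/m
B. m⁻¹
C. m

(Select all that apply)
A, B

wavenumber has SI base units: 1 / m

Checking each option against 1 / m:
  A. 1/m: ✓ matches
  B. m⁻¹: ✓ matches
  C. m: ✗ does not match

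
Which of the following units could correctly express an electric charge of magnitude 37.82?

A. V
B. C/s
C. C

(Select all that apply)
C

electric charge has SI base units: A * s

Checking each option against A * s:
  A. V: ✗ does not match
  B. C/s: ✗ does not match
  C. C: ✓ matches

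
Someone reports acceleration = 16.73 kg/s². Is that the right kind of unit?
No

acceleration has SI base units: m / s^2
kg/s² does NOT reduce to m / s^2; a valid unit for acceleration would be e.g. m/s².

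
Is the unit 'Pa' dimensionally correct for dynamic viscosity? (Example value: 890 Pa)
No

dynamic viscosity has SI base units: kg / (m * s)
Pa does NOT reduce to kg / (m * s); a valid unit for dynamic viscosity would be e.g. Pa·s.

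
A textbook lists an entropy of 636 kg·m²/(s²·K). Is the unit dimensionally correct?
Yes

entropy has SI base units: kg * m^2 / (s^2 * K)
kg·m²/(s²·K) reduces to the same SI base units, so it is a valid unit for entropy.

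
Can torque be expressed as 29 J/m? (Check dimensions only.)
No

torque has SI base units: kg * m^2 / s^2
J/m does NOT reduce to kg * m^2 / s^2; a valid unit for torque would be e.g. N·m.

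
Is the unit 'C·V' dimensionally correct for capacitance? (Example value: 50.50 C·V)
No

capacitance has SI base units: A^2 * s^4 / (kg * m^2)
C·V does NOT reduce to A^2 * s^4 / (kg * m^2); a valid unit for capacitance would be e.g. F.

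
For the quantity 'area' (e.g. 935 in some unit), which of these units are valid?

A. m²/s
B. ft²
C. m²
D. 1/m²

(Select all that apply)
B, C

area has SI base units: m^2

Checking each option against m^2:
  A. m²/s: ✗ does not match
  B. ft²: ✓ matches
  C. m²: ✓ matches
  D. 1/m²: ✗ does not match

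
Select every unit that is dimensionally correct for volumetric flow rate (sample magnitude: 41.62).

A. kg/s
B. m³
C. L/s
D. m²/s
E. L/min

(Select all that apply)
C, E

volumetric flow rate has SI base units: m^3 / s

Checking each option against m^3 / s:
  A. kg/s: ✗ does not match
  B. m³: ✗ does not match
  C. L/s: ✓ matches
  D. m²/s: ✗ does not match
  E. L/min: ✓ matches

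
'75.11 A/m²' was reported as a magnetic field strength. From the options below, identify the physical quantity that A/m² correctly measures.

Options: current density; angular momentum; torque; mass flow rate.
current density

magnetic field strength should have units dimensionally equivalent to A / m (e.g. A/m).
The given unit 'A/m²' reduces to A / m^2. Of the listed options, that is the dimensionality of current density.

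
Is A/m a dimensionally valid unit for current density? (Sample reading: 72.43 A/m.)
No

current density has SI base units: A / m^2
A/m does NOT reduce to A / m^2; a valid unit for current density would be e.g. A/m².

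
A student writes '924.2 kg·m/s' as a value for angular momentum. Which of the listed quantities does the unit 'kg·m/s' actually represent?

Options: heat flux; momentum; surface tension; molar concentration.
momentum

angular momentum should have units dimensionally equivalent to kg * m^2 / s (e.g. kg·m²/s).
The given unit 'kg·m/s' reduces to kg * m / s. Of the listed options, that is the dimensionality of momentum.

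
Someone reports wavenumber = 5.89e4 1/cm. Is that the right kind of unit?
Yes

wavenumber has SI base units: 1 / m
1/cm reduces to the same SI base units, so it is a valid unit for wavenumber.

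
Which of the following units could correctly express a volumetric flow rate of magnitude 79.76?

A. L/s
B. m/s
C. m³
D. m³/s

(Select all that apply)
A, D

volumetric flow rate has SI base units: m^3 / s

Checking each option against m^3 / s:
  A. L/s: ✓ matches
  B. m/s: ✗ does not match
  C. m³: ✗ does not match
  D. m³/s: ✓ matches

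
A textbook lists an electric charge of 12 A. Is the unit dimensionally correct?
No

electric charge has SI base units: A * s
A does NOT reduce to A * s; a valid unit for electric charge would be e.g. C.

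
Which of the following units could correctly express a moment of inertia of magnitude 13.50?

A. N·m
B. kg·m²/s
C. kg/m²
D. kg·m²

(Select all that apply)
D

moment of inertia has SI base units: kg * m^2

Checking each option against kg * m^2:
  A. N·m: ✗ does not match
  B. kg·m²/s: ✗ does not match
  C. kg/m²: ✗ does not match
  D. kg·m²: ✓ matches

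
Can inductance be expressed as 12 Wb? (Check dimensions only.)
No

inductance has SI base units: kg * m^2 / (A^2 * s^2)
Wb does NOT reduce to kg * m^2 / (A^2 * s^2); a valid unit for inductance would be e.g. H.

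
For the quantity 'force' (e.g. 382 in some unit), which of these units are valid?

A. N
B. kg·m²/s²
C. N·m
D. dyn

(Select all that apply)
A, D

force has SI base units: kg * m / s^2

Checking each option against kg * m / s^2:
  A. N: ✓ matches
  B. kg·m²/s²: ✗ does not match
  C. N·m: ✗ does not match
  D. dyn: ✓ matches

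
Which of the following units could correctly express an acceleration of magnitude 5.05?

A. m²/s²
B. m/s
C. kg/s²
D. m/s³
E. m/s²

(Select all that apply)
E

acceleration has SI base units: m / s^2

Checking each option against m / s^2:
  A. m²/s²: ✗ does not match
  B. m/s: ✗ does not match
  C. kg/s²: ✗ does not match
  D. m/s³: ✗ does not match
  E. m/s²: ✓ matches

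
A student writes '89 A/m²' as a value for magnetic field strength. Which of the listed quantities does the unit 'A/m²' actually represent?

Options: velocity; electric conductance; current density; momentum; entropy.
current density

magnetic field strength should have units dimensionally equivalent to A / m (e.g. A/m).
The given unit 'A/m²' reduces to A / m^2. Of the listed options, that is the dimensionality of current density.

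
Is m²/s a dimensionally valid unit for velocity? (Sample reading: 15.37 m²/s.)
No

velocity has SI base units: m / s
m²/s does NOT reduce to m / s; a valid unit for velocity would be e.g. m/s.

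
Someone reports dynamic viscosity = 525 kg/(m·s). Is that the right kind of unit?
Yes

dynamic viscosity has SI base units: kg / (m * s)
kg/(m·s) reduces to the same SI base units, so it is a valid unit for dynamic viscosity.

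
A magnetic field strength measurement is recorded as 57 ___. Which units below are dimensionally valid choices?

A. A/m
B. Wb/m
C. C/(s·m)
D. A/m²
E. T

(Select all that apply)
A, C

magnetic field strength has SI base units: A / m

Checking each option against A / m:
  A. A/m: ✓ matches
  B. Wb/m: ✗ does not match
  C. C/(s·m): ✓ matches
  D. A/m²: ✗ does not match
  E. T: ✗ does not match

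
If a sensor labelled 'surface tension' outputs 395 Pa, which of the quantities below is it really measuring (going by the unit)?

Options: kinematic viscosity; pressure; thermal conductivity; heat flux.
pressure

surface tension should have units dimensionally equivalent to kg / s^2 (e.g. N/m).
The given unit 'Pa' reduces to kg / (m * s^2). Of the listed options, that is the dimensionality of pressure.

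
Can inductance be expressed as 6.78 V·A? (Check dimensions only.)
No

inductance has SI base units: kg * m^2 / (A^2 * s^2)
V·A does NOT reduce to kg * m^2 / (A^2 * s^2); a valid unit for inductance would be e.g. H.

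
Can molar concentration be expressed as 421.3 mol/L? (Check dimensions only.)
Yes

molar concentration has SI base units: mol / m^3
mol/L reduces to the same SI base units, so it is a valid unit for molar concentration.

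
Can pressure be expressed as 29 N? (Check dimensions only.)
No

pressure has SI base units: kg / (m * s^2)
N does NOT reduce to kg / (m * s^2); a valid unit for pressure would be e.g. Pa.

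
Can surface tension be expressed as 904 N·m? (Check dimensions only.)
No

surface tension has SI base units: kg / s^2
N·m does NOT reduce to kg / s^2; a valid unit for surface tension would be e.g. N/m.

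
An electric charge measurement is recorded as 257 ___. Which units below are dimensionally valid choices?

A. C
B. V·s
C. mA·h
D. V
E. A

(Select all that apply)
A, C

electric charge has SI base units: A * s

Checking each option against A * s:
  A. C: ✓ matches
  B. V·s: ✗ does not match
  C. mA·h: ✓ matches
  D. V: ✗ does not match
  E. A: ✗ does not match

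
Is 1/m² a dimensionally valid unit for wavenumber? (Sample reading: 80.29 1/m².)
No

wavenumber has SI base units: 1 / m
1/m² does NOT reduce to 1 / m; a valid unit for wavenumber would be e.g. 1/m.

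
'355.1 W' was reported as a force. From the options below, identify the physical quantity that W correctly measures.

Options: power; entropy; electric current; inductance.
power

force should have units dimensionally equivalent to kg * m / s^2 (e.g. N).
The given unit 'W' reduces to kg * m^2 / s^3. Of the listed options, that is the dimensionality of power.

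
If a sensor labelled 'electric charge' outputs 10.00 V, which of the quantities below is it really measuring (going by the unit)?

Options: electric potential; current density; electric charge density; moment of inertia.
electric potential

electric charge should have units dimensionally equivalent to A * s (e.g. C).
The given unit 'V' reduces to kg * m^2 / (A * s^3). Of the listed options, that is the dimensionality of electric potential.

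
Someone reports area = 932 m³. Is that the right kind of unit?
No

area has SI base units: m^2
m³ does NOT reduce to m^2; a valid unit for area would be e.g. m².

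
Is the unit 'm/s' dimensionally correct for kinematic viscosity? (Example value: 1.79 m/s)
No

kinematic viscosity has SI base units: m^2 / s
m/s does NOT reduce to m^2 / s; a valid unit for kinematic viscosity would be e.g. m²/s.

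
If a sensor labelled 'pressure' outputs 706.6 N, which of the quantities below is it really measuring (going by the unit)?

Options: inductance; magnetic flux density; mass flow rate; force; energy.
force

pressure should have units dimensionally equivalent to kg / (m * s^2) (e.g. Pa).
The given unit 'N' reduces to kg * m / s^2. Of the listed options, that is the dimensionality of force.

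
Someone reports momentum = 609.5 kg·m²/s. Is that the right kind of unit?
No

momentum has SI base units: kg * m / s
kg·m²/s does NOT reduce to kg * m / s; a valid unit for momentum would be e.g. kg·m/s.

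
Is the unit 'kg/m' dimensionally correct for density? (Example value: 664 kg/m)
No

density has SI base units: kg / m^3
kg/m does NOT reduce to kg / m^3; a valid unit for density would be e.g. kg/m³.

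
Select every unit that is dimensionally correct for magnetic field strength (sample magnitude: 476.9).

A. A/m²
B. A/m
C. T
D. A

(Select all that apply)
B

magnetic field strength has SI base units: A / m

Checking each option against A / m:
  A. A/m²: ✗ does not match
  B. A/m: ✓ matches
  C. T: ✗ does not match
  D. A: ✗ does not match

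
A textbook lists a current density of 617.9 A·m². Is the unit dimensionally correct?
No

current density has SI base units: A / m^2
A·m² does NOT reduce to A / m^2; a valid unit for current density would be e.g. A/m².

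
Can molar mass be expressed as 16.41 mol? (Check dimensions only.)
No

molar mass has SI base units: kg / mol
mol does NOT reduce to kg / mol; a valid unit for molar mass would be e.g. kg/mol.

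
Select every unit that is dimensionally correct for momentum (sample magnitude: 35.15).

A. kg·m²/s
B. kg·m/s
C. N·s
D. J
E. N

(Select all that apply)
B, C

momentum has SI base units: kg * m / s

Checking each option against kg * m / s:
  A. kg·m²/s: ✗ does not match
  B. kg·m/s: ✓ matches
  C. N·s: ✓ matches
  D. J: ✗ does not match
  E. N: ✗ does not match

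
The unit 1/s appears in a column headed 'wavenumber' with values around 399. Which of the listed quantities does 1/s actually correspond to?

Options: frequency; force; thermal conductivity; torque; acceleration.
frequency

wavenumber should have units dimensionally equivalent to 1 / m (e.g. 1/m).
The given unit '1/s' reduces to 1 / s. Of the listed options, that is the dimensionality of frequency.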